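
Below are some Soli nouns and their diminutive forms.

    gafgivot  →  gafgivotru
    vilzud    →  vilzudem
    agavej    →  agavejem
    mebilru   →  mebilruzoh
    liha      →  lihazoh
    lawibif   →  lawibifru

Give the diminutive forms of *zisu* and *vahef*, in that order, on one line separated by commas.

The alternation tracks the final sound of the stem — -ru when the stem ends in a voiceless consonant (*gafgivot*, *lawibif*); -em when the stem ends in a voiced consonant (*vilzud*, *agavej*); -zoh when the stem ends in a vowel (*mebilru*, *liha*).
The final sound of *zisu* is /u/, which is a vowel, so the suffix is -zoh, giving *zisuzoh*.
The final sound of *vahef* is /f/, which is a voiceless consonant, so the suffix is -ru, giving *vahefru*.

zisuzoh, vahefru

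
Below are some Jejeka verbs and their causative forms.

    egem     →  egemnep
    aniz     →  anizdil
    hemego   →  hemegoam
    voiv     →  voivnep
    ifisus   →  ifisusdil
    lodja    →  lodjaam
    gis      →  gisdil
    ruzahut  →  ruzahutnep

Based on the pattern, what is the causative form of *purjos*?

purjosdil

The alternation tracks the final sound of the stem — -dil when the stem ends in a sibilant (*aniz*, *ifisus*, *gis*); -nep when the stem ends in a non-sibilant consonant (*egem*, *voiv*, *ruzahut*); -am when the stem ends in a vowel (*hemego*, *lodja*).
The final sound of *purjos* is /s/, which is a sibilant, so the suffix is -dil, giving *purjosdil*.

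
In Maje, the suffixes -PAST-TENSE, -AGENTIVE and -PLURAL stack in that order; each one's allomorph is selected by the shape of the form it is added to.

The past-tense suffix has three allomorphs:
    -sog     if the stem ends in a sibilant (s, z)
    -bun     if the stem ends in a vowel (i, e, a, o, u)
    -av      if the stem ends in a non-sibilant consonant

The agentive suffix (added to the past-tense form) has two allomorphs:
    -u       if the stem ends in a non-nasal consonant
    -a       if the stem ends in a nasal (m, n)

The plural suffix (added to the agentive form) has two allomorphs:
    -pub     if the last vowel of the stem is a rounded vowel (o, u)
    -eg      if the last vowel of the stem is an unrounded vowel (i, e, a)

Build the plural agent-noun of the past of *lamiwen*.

lamiwenavupub

*lamiwen*: final sound = /n/, a non-sibilant consonant → -av → *lamiwenav*.
The past-tense form *lamiwenav* — final consonant /v/ (non-nasal) → -u → *lamiwenavu*.
The last vowel of the agentive form *lamiwenavu* is /u/, which is a rounded vowel, so the plural suffix is -pub, giving *lamiwenavupub*.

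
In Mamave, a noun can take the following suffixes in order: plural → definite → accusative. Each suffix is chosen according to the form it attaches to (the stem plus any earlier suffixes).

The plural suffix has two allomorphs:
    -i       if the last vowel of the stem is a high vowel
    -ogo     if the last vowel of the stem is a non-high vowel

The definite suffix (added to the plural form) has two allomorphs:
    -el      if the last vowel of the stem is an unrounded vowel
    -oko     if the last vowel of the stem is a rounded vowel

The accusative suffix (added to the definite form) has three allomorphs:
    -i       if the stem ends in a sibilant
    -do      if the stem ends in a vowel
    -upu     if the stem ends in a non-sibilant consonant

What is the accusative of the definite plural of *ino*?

inoogookodo

*ino*: last vowel = /o/, a non-high vowel → -ogo → *inoogo*.
Since the last vowel of the plural form *inoogo* is /o/ (a rounded vowel), it takes -oko, giving *inoogooko*.
Since the final sound of the definite form *inoogooko* is /o/ (a vowel), it takes -do, giving *inoogookodo*.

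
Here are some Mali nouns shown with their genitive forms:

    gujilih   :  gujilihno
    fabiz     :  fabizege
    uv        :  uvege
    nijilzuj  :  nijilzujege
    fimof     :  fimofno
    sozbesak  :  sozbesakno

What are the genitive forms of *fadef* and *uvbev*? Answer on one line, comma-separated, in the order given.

The suffix is conditioned by the final consonant: -no when the stem ends in a voiceless consonant (*gujilih*, *fimof*, *sozbesak*); -ege when the stem ends in a voiced consonant (*fabiz*, *uv*, *nijilzuj*).
The final consonant of *fadef* is /f/, which is voiceless, so the suffix is -no, giving *fadefno*.
*uvbev*: final consonant = /v/, voiced → -ege → *uvbevege*.

fadefno, uvbevege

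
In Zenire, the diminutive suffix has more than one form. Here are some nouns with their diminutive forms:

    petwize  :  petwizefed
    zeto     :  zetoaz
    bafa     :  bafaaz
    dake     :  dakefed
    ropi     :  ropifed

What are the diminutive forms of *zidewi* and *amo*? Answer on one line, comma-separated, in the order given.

zidewifed, amoaz

The suffix is conditioned by the last vowel: -fed when the last vowel of the stem is a front vowel (*petwize*, *dake*, *ropi*); -az when the last vowel of the stem is a back vowel (*zeto*, *bafa*).
*zidewi* — last vowel /i/ (a front vowel) → -fed → *zidewifed*.
The last vowel of *amo* is /o/, which is a back vowel, so the suffix is -az, giving *amoaz*.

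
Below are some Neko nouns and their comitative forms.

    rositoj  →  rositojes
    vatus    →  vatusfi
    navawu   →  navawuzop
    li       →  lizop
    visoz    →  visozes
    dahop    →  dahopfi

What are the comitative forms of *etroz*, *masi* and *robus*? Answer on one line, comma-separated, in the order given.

etrozes, masizop, robusfi

Looking at the final sound of each stem: -fi when the stem ends in a voiceless consonant (*vatus*, *dahop*); -es when the stem ends in a voiced consonant (*rositoj*, *visoz*); -zop when the stem ends in a vowel (*navawu*, *li*).
*etroz* — final sound /z/ (a voiced consonant) → -es → *etrozes*.
Since the final sound of *masi* is /i/ (a vowel), it takes -zop, giving *masizop*.
The final sound of *robus* is /s/, which is a voiceless consonant, so the suffix is -fi, giving *robusfi*.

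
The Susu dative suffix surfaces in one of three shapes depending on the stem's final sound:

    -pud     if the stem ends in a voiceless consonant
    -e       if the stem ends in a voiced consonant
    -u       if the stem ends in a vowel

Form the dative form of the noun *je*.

*je*: final sound = /e/, a vowel → -u → *jeu*.

jeu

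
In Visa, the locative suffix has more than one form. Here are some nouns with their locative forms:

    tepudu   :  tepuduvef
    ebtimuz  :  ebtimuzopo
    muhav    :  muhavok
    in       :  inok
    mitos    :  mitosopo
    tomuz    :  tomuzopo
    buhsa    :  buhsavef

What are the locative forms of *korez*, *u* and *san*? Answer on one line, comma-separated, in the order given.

The alternation tracks the final sound of the stem — -opo when the stem ends in a sibilant (*ebtimuz*, *mitos*, *tomuz*); -ok when the stem ends in a non-sibilant consonant (*muhav*, *in*); -vef when the stem ends in a vowel (*tepudu*, *buhsa*).
The final sound of *korez* is /z/, which is a sibilant, so the suffix is -opo, giving *korezopo*.
Since the final sound of *u* is /u/ (a vowel), it takes -vef, giving *uvef*.
Since the final sound of *san* is /n/ (a non-sibilant consonant), it takes -ok, giving *sanok*.

korezopo, uvef, sanok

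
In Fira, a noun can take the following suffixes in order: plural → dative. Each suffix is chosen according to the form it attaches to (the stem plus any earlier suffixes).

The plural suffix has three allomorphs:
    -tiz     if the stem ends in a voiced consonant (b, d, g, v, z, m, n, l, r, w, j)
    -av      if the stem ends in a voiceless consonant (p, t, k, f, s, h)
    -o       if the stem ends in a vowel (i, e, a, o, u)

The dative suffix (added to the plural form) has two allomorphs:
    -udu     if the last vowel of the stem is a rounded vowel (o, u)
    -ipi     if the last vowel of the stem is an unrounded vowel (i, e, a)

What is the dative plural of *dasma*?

*dasma* — final sound /a/ (a vowel) → -o → *dasmao*.
The plural form *dasmao*: last vowel = /o/, a rounded vowel → -udu → *dasmaoudu*.

dasmaoudu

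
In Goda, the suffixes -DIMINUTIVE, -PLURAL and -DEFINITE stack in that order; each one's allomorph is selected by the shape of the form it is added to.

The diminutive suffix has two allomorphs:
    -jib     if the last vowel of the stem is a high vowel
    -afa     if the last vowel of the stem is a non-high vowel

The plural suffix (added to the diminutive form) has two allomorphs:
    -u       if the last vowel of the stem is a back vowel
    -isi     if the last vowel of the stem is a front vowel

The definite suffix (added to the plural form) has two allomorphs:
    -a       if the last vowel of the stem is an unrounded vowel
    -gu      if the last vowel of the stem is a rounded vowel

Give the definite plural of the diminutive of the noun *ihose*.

ihoseafaugu

*ihose* — last vowel /e/ (a non-high vowel) → -afa → *ihoseafa*.
The diminutive form *ihoseafa*: last vowel = /a/, a back vowel → -u → *ihoseafau*.
Since the last vowel of the plural form *ihoseafau* is /u/ (a rounded vowel), it takes -gu, giving *ihoseafaugu*.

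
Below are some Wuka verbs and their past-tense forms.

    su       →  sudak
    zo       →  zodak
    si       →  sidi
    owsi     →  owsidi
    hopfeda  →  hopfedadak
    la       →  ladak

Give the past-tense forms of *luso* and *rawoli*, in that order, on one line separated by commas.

The pattern is front/back vowel harmony: -di when the last vowel of the stem is a front vowel (*si*, *owsi*); -dak when the last vowel of the stem is a back vowel (*su*, *zo*, *hopfeda*, *la*).
*luso*: last vowel = /o/, a back vowel → -dak → *lusodak*.
*rawoli*: last vowel = /i/, a front vowel → -di → *rawolidi*.

lusodak, rawolidi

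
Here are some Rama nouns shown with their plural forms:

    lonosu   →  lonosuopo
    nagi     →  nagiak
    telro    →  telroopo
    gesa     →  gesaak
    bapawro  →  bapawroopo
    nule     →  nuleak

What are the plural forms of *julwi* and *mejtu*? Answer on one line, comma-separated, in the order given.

The pattern is rounding harmony: -opo when the last vowel of the stem is a rounded vowel (*lonosu*, *telro*, *bapawro*); -ak when the last vowel of the stem is an unrounded vowel (*nagi*, *gesa*, *nule*).
The last vowel of *julwi* is /i/, which is an unrounded vowel, so the suffix is -ak, giving *julwiak*.
*mejtu* — last vowel /u/ (a rounded vowel) → -opo → *mejtuopo*.

julwiak, mejtuopo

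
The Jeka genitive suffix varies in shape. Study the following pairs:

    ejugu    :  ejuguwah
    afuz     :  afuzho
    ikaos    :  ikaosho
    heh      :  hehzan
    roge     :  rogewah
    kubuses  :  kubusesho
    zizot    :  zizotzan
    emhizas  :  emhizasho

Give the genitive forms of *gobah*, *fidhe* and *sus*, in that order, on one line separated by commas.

gobahzan, fidhewah, susho

The pattern is sibilance of the final sound: -ho when the stem ends in a sibilant (*afuz*, *ikaos*, *kubuses*, *emhizas*); -zan when the stem ends in a non-sibilant consonant (*heh*, *zizot*); -wah when the stem ends in a vowel (*ejugu*, *roge*).
The final sound of *gobah* is /h/, which is a non-sibilant consonant, so the suffix is -zan, giving *gobahzan*.
*fidhe*: final sound = /e/, a vowel → -wah → *fidhewah*.
*sus*: final sound = /s/, a sibilant → -ho → *susho*.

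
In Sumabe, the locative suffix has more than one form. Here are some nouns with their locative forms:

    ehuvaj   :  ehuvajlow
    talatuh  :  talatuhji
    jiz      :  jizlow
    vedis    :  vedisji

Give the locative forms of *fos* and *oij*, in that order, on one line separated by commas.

Looking at the final consonant of each stem: -ji when the stem ends in a voiceless consonant (*talatuh*, *vedis*); -low when the stem ends in a voiced consonant (*ehuvaj*, *jiz*).
Since the final consonant of *fos* is /s/ (voiceless), it takes -ji, giving *fosji*.
*oij* — final consonant /j/ (voiced) → -low → *oijlow*.

fosji, oijlow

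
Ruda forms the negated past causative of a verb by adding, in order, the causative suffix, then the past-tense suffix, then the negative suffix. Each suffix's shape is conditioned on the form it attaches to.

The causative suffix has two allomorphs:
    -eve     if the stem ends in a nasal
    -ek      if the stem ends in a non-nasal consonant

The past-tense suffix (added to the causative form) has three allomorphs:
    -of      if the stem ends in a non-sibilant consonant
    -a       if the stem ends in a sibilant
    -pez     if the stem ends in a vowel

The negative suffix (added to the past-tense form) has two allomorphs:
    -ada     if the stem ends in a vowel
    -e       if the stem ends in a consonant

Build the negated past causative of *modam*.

modamevepeze

Since the final consonant of *modam* is /m/ (a nasal), it takes -eve, giving *modameve*.
The final sound of the causative form *modameve* is /e/, which is a vowel, so the past-tense suffix is -pez, giving *modamevepez*.
The past-tense form *modamevepez*: final sound = /z/, a consonant → -e → *modamevepeze*.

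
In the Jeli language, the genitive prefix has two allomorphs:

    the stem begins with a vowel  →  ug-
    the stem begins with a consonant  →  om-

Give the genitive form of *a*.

*a* — first sound /a/ (a vowel) → ug- → *uga*.

uga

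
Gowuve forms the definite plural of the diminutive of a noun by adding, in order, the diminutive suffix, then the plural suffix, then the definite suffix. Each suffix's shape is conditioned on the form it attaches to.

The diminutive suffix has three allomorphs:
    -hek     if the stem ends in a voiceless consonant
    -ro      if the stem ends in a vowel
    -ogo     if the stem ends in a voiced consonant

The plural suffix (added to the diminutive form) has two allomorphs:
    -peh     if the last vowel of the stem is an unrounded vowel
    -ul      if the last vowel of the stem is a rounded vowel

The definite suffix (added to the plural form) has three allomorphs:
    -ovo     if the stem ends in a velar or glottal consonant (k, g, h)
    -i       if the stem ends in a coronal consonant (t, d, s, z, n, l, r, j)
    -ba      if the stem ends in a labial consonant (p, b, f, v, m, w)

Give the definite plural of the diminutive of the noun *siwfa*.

siwfarouli

*siwfa*: final sound = /a/, a vowel → -ro → *siwfaro*.
The diminutive form *siwfaro*: last vowel = /o/, a rounded vowel → -ul → *siwfaroul*.
Since the final consonant of the plural form *siwfaroul* is /l/ (coronal), it takes -i, giving *siwfarouli*.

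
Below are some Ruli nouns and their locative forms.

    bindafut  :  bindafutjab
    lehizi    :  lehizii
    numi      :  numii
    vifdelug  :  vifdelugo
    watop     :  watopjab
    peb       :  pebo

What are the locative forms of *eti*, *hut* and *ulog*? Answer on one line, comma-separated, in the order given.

etii, hutjab, ulogo

The suffix is conditioned by the final sound: -jab when the stem ends in a voiceless consonant (*bindafut*, *watop*); -o when the stem ends in a voiced consonant (*vifdelug*, *peb*); -i when the stem ends in a vowel (*lehizi*, *numi*).
*eti* — final sound /i/ (a vowel) → -i → *etii*.
The final sound of *hut* is /t/, which is a voiceless consonant, so the suffix is -jab, giving *hutjab*.
*ulog* — final sound /g/ (a voiced consonant) → -o → *ulogo*.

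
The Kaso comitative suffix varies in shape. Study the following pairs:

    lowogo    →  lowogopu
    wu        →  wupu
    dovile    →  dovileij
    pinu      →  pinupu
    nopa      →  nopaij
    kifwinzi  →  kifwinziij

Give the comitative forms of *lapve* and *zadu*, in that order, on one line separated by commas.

lapveij, zadupu

Looking at the last vowel of each stem: -pu when the last vowel of the stem is a rounded vowel (*lowogo*, *wu*, *pinu*); -ij when the last vowel of the stem is an unrounded vowel (*dovile*, *nopa*, *kifwinzi*).
The last vowel of *lapve* is /e/, which is an unrounded vowel, so the suffix is -ij, giving *lapveij*.
Since the last vowel of *zadu* is /u/ (a rounded vowel), it takes -pu, giving *zadupu*.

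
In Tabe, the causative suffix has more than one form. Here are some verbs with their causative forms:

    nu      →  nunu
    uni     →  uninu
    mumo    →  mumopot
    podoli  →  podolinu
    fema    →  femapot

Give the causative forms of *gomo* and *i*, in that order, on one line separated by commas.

The pattern is height harmony: -nu when the last vowel of the stem is a high vowel (*nu*, *uni*, *podoli*); -pot when the last vowel of the stem is a non-high vowel (*mumo*, *fema*).
The last vowel of *gomo* is /o/, which is a non-high vowel, so the suffix is -pot, giving *gomopot*.
*i* — last vowel /i/ (a high vowel) → -nu → *inu*.

gomopot, inu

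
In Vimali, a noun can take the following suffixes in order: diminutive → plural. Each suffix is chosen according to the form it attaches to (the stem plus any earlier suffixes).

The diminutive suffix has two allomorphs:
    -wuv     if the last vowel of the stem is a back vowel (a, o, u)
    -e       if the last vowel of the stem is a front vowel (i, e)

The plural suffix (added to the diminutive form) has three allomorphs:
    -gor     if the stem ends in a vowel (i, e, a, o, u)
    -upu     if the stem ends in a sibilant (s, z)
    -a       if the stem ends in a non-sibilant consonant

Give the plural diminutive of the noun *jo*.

jowuva

The last vowel of *jo* is /o/, which is a back vowel, so the diminutive suffix is -wuv, giving *jowuv*.
The diminutive form *jowuv* — final sound /v/ (a non-sibilant consonant) → -a → *jowuva*.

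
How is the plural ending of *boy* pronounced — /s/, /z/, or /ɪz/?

The stem *boy* ends in a voiced non-sibilant sound.
The plural suffix surfaces as /ɪz/ after sibilants, /s/ after other voiceless consonants, and /z/ after other voiced sounds.
So the plural -s on *boy* is pronounced /z/.

/z/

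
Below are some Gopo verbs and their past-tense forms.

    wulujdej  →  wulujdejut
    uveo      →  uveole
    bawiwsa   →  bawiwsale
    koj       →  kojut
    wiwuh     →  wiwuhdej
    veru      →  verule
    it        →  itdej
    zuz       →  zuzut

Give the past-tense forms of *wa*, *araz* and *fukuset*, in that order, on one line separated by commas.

The suffix is conditioned by the final sound: -dej when the stem ends in a voiceless consonant (*wiwuh*, *it*); -ut when the stem ends in a voiced consonant (*wulujdej*, *koj*, *zuz*); -le when the stem ends in a vowel (*uveo*, *bawiwsa*, *veru*).
*wa* — final sound /a/ (a vowel) → -le → *wale*.
Since the final sound of *araz* is /z/ (a voiced consonant), it takes -ut, giving *arazut*.
The final sound of *fukuset* is /t/, which is a voiceless consonant, so the suffix is -dej, giving *fukusetdej*.

wale, arazut, fukusetdej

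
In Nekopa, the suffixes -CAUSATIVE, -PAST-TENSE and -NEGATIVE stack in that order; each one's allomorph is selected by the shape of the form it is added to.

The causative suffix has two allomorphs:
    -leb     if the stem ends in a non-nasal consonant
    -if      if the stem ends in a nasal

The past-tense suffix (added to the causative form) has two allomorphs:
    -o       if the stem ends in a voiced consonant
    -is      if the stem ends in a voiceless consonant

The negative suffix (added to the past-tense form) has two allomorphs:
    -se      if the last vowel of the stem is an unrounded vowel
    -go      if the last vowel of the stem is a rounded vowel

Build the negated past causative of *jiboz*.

jibozlebogo

*jiboz* — final consonant /z/ (non-nasal) → -leb → *jibozleb*.
The causative form *jibozleb*: final consonant = /b/, voiced → -o → *jibozlebo*.
The last vowel of the past-tense form *jibozlebo* is /o/, which is a rounded vowel, so the negative suffix is -go, giving *jibozlebogo*.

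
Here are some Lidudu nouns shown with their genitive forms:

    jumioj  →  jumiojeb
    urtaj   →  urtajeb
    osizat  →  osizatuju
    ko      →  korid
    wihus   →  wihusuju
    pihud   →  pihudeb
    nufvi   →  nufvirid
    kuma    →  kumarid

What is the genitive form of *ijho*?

The pattern is voicing of the final sound: -uju when the stem ends in a voiceless consonant (*osizat*, *wihus*); -eb when the stem ends in a voiced consonant (*jumioj*, *urtaj*, *pihud*); -rid when the stem ends in a vowel (*ko*, *nufvi*, *kuma*).
The final sound of *ijho* is /o/, which is a vowel, so the suffix is -rid, giving *ijhorid*.

ijhorid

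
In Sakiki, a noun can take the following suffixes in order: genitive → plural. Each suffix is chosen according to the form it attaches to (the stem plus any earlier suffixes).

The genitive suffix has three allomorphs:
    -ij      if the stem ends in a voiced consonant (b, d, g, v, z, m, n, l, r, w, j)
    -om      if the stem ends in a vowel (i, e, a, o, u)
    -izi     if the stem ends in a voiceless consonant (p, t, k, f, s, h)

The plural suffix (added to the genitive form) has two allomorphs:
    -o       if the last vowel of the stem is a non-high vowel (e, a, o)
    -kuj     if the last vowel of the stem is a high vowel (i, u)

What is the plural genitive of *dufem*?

*dufem*: final sound = /m/, a voiced consonant → -ij → *dufemij*.
The genitive form *dufemij*: last vowel = /i/, a high vowel → -kuj → *dufemijkuj*.

dufemijkuj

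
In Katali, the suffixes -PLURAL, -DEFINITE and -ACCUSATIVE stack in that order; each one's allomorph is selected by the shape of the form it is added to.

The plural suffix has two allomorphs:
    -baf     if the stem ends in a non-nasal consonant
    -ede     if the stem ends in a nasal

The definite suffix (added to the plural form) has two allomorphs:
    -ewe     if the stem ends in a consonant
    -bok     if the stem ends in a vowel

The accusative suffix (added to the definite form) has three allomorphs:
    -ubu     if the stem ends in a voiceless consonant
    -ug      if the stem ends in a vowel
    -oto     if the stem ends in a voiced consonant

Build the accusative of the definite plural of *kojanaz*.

kojanazbafeweug

*kojanaz*: final consonant = /z/, non-nasal → -baf → *kojanazbaf*.
The final sound of the plural form *kojanazbaf* is /f/, which is a consonant, so the definite suffix is -ewe, giving *kojanazbafewe*.
The definite form *kojanazbafewe* — final sound /e/ (a vowel) → -ug → *kojanazbafeweug*.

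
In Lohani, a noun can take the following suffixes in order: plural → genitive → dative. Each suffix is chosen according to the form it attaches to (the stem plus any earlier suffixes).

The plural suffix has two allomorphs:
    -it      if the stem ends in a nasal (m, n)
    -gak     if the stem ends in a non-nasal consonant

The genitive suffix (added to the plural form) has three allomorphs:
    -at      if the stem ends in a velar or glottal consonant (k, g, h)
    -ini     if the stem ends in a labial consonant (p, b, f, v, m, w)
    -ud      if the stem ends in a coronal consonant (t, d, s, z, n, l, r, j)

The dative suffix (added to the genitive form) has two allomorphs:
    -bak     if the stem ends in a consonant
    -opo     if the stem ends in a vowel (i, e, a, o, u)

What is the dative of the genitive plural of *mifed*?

Since the final consonant of *mifed* is /d/ (non-nasal), it takes -gak, giving *mifedgak*.
The final consonant of the plural form *mifedgak* is /k/, which is velar/glottal, so the genitive suffix is -at, giving *mifedgakat*.
The final sound of the genitive form *mifedgakat* is /t/, which is a consonant, so the dative suffix is -bak, giving *mifedgakatbak*.

mifedgakatbak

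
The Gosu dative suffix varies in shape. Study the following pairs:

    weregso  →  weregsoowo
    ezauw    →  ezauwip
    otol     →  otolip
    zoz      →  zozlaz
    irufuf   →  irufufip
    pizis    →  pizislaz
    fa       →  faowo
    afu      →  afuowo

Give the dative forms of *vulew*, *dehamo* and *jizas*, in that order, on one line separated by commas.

The suffix is conditioned by the final sound: -laz when the stem ends in a sibilant (*zoz*, *pizis*); -ip when the stem ends in a non-sibilant consonant (*ezauw*, *otol*, *irufuf*); -owo when the stem ends in a vowel (*weregso*, *fa*, *afu*).
The final sound of *vulew* is /w/, which is a non-sibilant consonant, so the suffix is -ip, giving *vulewip*.
The final sound of *dehamo* is /o/, which is a vowel, so the suffix is -owo, giving *dehamoowo*.
*jizas* — final sound /s/ (a sibilant) → -laz → *jizaslaz*.

vulewip, dehamoowo, jizaslaz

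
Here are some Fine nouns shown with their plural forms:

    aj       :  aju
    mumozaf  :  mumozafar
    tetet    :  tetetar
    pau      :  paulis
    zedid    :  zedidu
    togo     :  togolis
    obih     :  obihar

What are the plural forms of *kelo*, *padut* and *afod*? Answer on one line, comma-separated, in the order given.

kelolis, padutar, afodu

The pattern is voicing of the final sound: -ar when the stem ends in a voiceless consonant (*mumozaf*, *tetet*, *obih*); -u when the stem ends in a voiced consonant (*aj*, *zedid*); -lis when the stem ends in a vowel (*pau*, *togo*).
*kelo*: final sound = /o/, a vowel → -lis → *kelolis*.
The final sound of *padut* is /t/, which is a voiceless consonant, so the suffix is -ar, giving *padutar*.
The final sound of *afod* is /d/, which is a voiced consonant, so the suffix is -u, giving *afodu*.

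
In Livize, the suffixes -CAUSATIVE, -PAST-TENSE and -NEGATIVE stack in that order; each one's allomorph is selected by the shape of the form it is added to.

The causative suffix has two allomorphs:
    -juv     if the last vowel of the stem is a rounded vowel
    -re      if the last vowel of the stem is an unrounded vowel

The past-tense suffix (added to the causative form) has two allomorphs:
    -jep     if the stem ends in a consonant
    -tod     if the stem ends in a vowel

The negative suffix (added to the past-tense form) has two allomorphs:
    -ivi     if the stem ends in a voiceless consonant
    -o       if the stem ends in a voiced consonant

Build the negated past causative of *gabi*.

gabiretodo

Since the last vowel of *gabi* is /i/ (an unrounded vowel), it takes -re, giving *gabire*.
Since the final sound of the causative form *gabire* is /e/ (a vowel), it takes -tod, giving *gabiretod*.
The past-tense form *gabiretod*: final consonant = /d/, voiced → -o → *gabiretodo*.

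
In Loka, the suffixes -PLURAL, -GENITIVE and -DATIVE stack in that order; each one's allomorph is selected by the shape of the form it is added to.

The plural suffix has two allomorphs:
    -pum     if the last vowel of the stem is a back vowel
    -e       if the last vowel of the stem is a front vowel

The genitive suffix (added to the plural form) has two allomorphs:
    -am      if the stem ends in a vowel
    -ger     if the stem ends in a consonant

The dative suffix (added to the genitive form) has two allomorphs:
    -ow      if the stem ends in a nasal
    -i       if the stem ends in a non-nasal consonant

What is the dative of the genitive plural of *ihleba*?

Since the last vowel of *ihleba* is /a/ (a back vowel), it takes -pum, giving *ihlebapum*.
Since the final sound of the plural form *ihlebapum* is /m/ (a consonant), it takes -ger, giving *ihlebapumger*.
The final consonant of the genitive form *ihlebapumger* is /r/, which is non-nasal, so the dative suffix is -i, giving *ihlebapumgeri*.

ihlebapumgeri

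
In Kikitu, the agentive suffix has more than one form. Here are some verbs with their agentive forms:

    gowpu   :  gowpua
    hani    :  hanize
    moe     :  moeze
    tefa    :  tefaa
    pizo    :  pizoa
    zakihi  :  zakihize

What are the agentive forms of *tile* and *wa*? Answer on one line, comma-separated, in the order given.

The alternation tracks the last vowel of the stem — -ze when the last vowel of the stem is a front vowel (*hani*, *moe*, *zakihi*); -a when the last vowel of the stem is a back vowel (*gowpu*, *tefa*, *pizo*).
Since the last vowel of *tile* is /e/ (a front vowel), it takes -ze, giving *tileze*.
*wa* — last vowel /a/ (a back vowel) → -a → *waa*.

tileze, waa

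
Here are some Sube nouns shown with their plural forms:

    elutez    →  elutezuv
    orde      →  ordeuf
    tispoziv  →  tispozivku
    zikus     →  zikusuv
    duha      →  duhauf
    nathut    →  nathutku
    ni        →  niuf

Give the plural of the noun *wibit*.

Looking at the final sound of each stem: -uv when the stem ends in a sibilant (*elutez*, *zikus*); -ku when the stem ends in a non-sibilant consonant (*tispoziv*, *nathut*); -uf when the stem ends in a vowel (*orde*, *duha*, *ni*).
*wibit*: final sound = /t/, a non-sibilant consonant → -ku → *wibitku*.

wibitku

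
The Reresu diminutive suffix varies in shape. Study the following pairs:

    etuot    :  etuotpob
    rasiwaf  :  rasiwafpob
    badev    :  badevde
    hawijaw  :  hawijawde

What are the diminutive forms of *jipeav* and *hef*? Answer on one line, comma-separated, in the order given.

The suffix is conditioned by the final consonant: -pob when the stem ends in a voiceless consonant (*etuot*, *rasiwaf*); -de when the stem ends in a voiced consonant (*badev*, *hawijaw*).
The final consonant of *jipeav* is /v/, which is voiced, so the suffix is -de, giving *jipeavde*.
*hef* — final consonant /f/ (voiceless) → -pob → *hefpob*.

jipeavde, hefpob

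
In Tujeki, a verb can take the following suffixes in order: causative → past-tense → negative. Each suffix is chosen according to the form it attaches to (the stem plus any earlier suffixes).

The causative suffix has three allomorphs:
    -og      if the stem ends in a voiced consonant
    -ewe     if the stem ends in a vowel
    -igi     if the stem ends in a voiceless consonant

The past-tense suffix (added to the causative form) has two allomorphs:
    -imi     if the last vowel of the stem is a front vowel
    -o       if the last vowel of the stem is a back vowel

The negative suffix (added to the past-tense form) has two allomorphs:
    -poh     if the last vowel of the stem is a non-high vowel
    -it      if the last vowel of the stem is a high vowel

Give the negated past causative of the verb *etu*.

etueweimiit

Since the final sound of *etu* is /u/ (a vowel), it takes -ewe, giving *etuewe*.
The last vowel of the causative form *etuewe* is /e/, which is a front vowel, so the past-tense suffix is -imi, giving *etueweimi*.
The past-tense form *etueweimi* — last vowel /i/ (a high vowel) → -it → *etueweimiit*.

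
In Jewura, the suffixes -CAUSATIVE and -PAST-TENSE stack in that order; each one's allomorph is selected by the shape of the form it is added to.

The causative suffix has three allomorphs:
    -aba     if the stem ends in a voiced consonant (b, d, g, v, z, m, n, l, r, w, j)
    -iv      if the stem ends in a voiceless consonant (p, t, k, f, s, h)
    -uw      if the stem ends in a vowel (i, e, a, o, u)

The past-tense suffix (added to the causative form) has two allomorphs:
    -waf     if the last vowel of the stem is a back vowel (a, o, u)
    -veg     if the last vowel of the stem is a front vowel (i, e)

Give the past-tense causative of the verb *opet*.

Since the final sound of *opet* is /t/ (a voiceless consonant), it takes -iv, giving *opetiv*.
The last vowel of the causative form *opetiv* is /i/, which is a front vowel, so the past-tense suffix is -veg, giving *opetivveg*.

opetivveg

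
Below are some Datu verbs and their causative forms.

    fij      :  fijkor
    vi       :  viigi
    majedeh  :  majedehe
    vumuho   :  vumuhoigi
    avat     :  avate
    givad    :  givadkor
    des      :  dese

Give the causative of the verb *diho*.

dihoigi

The pattern is voicing of the final sound: -e when the stem ends in a voiceless consonant (*majedeh*, *avat*, *des*); -kor when the stem ends in a voiced consonant (*fij*, *givad*); -igi when the stem ends in a vowel (*vi*, *vumuho*).
*diho*: final sound = /o/, a vowel → -igi → *dihoigi*.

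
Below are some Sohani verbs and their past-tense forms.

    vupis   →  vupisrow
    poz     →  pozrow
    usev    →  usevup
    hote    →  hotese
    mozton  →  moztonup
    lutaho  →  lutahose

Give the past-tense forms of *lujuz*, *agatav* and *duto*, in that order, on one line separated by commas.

lujuzrow, agatavup, dutose

Looking at the final sound of each stem: -row when the stem ends in a sibilant (*vupis*, *poz*); -up when the stem ends in a non-sibilant consonant (*usev*, *mozton*); -se when the stem ends in a vowel (*hote*, *lutaho*).
Since the final sound of *lujuz* is /z/ (a sibilant), it takes -row, giving *lujuzrow*.
Since the final sound of *agatav* is /v/ (a non-sibilant consonant), it takes -up, giving *agatavup*.
*duto*: final sound = /o/, a vowel → -se → *dutose*.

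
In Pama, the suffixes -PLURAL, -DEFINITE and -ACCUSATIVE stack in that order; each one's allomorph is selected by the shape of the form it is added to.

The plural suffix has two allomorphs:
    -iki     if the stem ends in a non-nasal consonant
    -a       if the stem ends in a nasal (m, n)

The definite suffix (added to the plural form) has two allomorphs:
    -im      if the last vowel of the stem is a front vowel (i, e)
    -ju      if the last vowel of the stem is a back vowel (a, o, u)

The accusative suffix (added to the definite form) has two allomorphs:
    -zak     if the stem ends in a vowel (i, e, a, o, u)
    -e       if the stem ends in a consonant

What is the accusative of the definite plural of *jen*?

*jen* — final consonant /n/ (a nasal) → -a → *jena*.
The plural form *jena*: last vowel = /a/, a back vowel → -ju → *jenaju*.
The definite form *jenaju* — final sound /u/ (a vowel) → -zak → *jenajuzak*.

jenajuzak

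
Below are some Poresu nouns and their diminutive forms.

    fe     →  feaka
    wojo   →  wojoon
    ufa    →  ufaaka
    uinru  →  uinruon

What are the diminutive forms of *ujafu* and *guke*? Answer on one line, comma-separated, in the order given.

The alternation tracks the last vowel of the stem — -on when the last vowel of the stem is a rounded vowel (*wojo*, *uinru*); -aka when the last vowel of the stem is an unrounded vowel (*fe*, *ufa*).
Since the last vowel of *ujafu* is /u/ (a rounded vowel), it takes -on, giving *ujafuon*.
*guke* — last vowel /e/ (an unrounded vowel) → -aka → *gukeaka*.

ujafuon, gukeaka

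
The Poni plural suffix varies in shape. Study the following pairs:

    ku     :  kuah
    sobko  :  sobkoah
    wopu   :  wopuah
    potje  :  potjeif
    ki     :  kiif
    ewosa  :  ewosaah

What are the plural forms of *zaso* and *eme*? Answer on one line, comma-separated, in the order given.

zasoah, emeif

Looking at the last vowel of each stem: -if when the last vowel of the stem is a front vowel (*potje*, *ki*); -ah when the last vowel of the stem is a back vowel (*ku*, *sobko*, *wopu*, *ewosa*).
*zaso*: last vowel = /o/, a back vowel → -ah → *zasoah*.
*eme*: last vowel = /e/, a front vowel → -if → *emeif*.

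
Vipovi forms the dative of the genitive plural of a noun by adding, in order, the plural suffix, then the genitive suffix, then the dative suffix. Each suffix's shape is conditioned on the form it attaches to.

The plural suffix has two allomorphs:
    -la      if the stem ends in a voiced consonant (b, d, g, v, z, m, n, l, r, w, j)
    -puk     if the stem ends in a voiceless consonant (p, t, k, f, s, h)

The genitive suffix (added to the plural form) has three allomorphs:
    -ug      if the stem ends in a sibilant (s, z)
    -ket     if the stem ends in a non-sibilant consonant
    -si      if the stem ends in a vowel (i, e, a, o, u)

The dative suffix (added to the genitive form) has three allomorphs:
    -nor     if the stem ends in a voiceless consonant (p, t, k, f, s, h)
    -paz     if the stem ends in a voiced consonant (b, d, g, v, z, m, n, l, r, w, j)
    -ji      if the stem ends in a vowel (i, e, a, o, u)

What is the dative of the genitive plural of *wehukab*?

The final consonant of *wehukab* is /b/, which is voiced, so the plural suffix is -la, giving *wehukabla*.
The plural form *wehukabla*: final sound = /a/, a vowel → -si → *wehukablasi*.
The final sound of the genitive form *wehukablasi* is /i/, which is a vowel, so the dative suffix is -ji, giving *wehukablasiji*.

wehukablasiji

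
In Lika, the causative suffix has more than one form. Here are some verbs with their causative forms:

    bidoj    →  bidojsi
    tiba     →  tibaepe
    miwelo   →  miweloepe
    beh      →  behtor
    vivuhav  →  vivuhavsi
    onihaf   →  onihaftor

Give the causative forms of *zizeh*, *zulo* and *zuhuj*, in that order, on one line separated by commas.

zizehtor, zuloepe, zuhujsi

The suffix is conditioned by the final sound: -tor when the stem ends in a voiceless consonant (*beh*, *onihaf*); -si when the stem ends in a voiced consonant (*bidoj*, *vivuhav*); -epe when the stem ends in a vowel (*tiba*, *miwelo*).
Since the final sound of *zizeh* is /h/ (a voiceless consonant), it takes -tor, giving *zizehtor*.
*zulo* — final sound /o/ (a vowel) → -epe → *zuloepe*.
*zuhuj* — final sound /j/ (a voiced consonant) → -si → *zuhujsi*.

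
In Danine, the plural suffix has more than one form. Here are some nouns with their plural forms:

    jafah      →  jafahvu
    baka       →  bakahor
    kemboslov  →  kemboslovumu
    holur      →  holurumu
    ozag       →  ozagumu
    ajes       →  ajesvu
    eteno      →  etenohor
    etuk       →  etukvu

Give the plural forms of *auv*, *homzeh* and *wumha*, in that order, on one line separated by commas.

The alternation tracks the final sound of the stem — -vu when the stem ends in a voiceless consonant (*jafah*, *ajes*, *etuk*); -umu when the stem ends in a voiced consonant (*kemboslov*, *holur*, *ozag*); -hor when the stem ends in a vowel (*baka*, *eteno*).
*auv* — final sound /v/ (a voiced consonant) → -umu → *auvumu*.
Since the final sound of *homzeh* is /h/ (a voiceless consonant), it takes -vu, giving *homzehvu*.
*wumha* — final sound /a/ (a vowel) → -hor → *wumhahor*.

auvumu, homzehvu, wumhahor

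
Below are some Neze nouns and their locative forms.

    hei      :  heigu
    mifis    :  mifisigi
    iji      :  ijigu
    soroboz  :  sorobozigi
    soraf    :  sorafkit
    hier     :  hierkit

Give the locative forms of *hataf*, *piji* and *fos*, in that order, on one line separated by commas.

hatafkit, pijigu, fosigi

The pattern is sibilance of the final sound: -igi when the stem ends in a sibilant (*mifis*, *soroboz*); -kit when the stem ends in a non-sibilant consonant (*soraf*, *hier*); -gu when the stem ends in a vowel (*hei*, *iji*).
The final sound of *hataf* is /f/, which is a non-sibilant consonant, so the suffix is -kit, giving *hatafkit*.
*piji* — final sound /i/ (a vowel) → -gu → *pijigu*.
Since the final sound of *fos* is /s/ (a sibilant), it takes -igi, giving *fosigi*.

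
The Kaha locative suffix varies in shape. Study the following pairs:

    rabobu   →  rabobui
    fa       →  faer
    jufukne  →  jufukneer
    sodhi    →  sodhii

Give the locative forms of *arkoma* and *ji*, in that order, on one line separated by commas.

The pattern is height harmony: -i when the last vowel of the stem is a high vowel (*rabobu*, *sodhi*); -er when the last vowel of the stem is a non-high vowel (*fa*, *jufukne*).
*arkoma* — last vowel /a/ (a non-high vowel) → -er → *arkomaer*.
*ji*: last vowel = /i/, a high vowel → -i → *jii*.

arkomaer, jii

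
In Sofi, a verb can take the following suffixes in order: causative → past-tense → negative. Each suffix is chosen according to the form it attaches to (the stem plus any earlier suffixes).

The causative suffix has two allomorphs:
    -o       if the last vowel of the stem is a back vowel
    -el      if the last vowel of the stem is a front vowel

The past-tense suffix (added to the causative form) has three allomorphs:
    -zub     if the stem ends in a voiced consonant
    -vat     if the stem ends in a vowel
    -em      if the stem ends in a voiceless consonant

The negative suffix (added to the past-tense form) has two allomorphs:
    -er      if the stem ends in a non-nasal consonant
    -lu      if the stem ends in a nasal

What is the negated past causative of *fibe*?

*fibe* — last vowel /e/ (a front vowel) → -el → *fibeel*.
The causative form *fibeel* — final sound /l/ (a voiced consonant) → -zub → *fibeelzub*.
The past-tense form *fibeelzub*: final consonant = /b/, non-nasal → -er → *fibeelzuber*.

fibeelzuber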